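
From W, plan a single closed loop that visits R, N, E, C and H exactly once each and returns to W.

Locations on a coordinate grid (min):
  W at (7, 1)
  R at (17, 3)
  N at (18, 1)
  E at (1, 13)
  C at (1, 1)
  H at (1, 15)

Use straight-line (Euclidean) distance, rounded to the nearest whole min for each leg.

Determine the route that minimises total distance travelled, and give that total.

53 min — the shortest possible round trip.

W-R-N-E-C-H-W: 10+2+21+12+14+15 = 74
W-R-N-E-H-C-W: 10+2+21+2+14+6 = 55
W-R-N-C-E-H-W: 10+2+17+12+2+15 = 58
W-R-N-C-H-E-W: 10+2+17+14+2+13 = 58
W-R-N-H-E-C-W: 10+2+22+2+12+6 = 54
W-R-N-H-C-E-W: 10+2+22+14+12+13 = 73
W-R-E-N-C-H-W: 10+19+21+17+14+15 = 96
W-R-E-N-H-C-W: 10+19+21+22+14+6 = 92
W-R-E-C-N-H-W: 10+19+12+17+22+15 = 95
W-R-E-C-H-N-W: 10+19+12+14+22+11 = 88
W-R-E-H-N-C-W: 10+19+2+22+17+6 = 76
W-R-E-H-C-N-W: 10+19+2+14+17+11 = 73
W-R-C-N-E-H-W: 10+16+17+21+2+15 = 81
W-R-C-N-H-E-W: 10+16+17+22+2+13 = 80
… (46 more)
W-N-R-H-E-C-W: 11+2+20+2+12+6 = 53  ← best
The minimum is 53.
One optimal route: W → N → R → H → E → C → W (or its reverse).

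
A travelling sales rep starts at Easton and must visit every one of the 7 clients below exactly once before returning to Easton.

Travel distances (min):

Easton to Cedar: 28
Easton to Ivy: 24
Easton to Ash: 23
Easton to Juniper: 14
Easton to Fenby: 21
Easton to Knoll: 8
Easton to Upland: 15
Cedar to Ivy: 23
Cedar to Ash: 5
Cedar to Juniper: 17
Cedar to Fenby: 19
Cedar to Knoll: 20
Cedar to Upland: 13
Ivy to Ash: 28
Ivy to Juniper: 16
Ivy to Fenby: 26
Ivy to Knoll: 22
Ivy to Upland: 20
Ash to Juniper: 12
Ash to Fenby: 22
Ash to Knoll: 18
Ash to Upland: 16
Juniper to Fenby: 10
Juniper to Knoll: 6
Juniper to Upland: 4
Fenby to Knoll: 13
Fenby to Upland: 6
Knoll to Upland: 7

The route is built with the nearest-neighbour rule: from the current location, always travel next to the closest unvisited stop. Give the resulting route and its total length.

Easton → [Knoll:8 / Juniper:14 / Upland:15 / Fenby:21 / Ash:23 / Ivy:24 / Cedar:28] → Knoll (8)
Knoll → [Juniper:6 / Upland:7 / Fenby:13 / Ash:18 / Cedar:20 / Ivy:22] → Juniper (6)
Juniper → [Upland:4 / Fenby:10 / Ash:12 / Ivy:16 / Cedar:17] → Upland (4)
Upland → [Fenby:6 / Cedar:13 / Ash:16 / Ivy:20] → Fenby (6)
Fenby → [Cedar:19 / Ash:22 / Ivy:26] → Cedar (19)
Cedar → [Ash:5 / Ivy:23] → Ash (5)
Ash → [Ivy:28] → Ivy (28)
Return Ivy→Easton: 24.
Total = 8 + 6 + 4 + 6 + 19 + 5 + 28 + 24 = 100.

100 min along Easton → Knoll → Juniper → Upland → Fenby → Cedar → Ash → Ivy → Easton.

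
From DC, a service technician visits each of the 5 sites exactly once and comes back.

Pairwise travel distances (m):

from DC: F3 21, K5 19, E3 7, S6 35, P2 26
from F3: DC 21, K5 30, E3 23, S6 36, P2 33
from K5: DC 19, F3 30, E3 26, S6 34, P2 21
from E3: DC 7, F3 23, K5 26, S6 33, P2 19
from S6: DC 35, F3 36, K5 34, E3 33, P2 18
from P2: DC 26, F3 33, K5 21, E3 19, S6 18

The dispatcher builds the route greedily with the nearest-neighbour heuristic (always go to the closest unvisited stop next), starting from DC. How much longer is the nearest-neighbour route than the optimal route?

Excess over optimum: 5 m.

From DC: E3=7, K5=19, F3=21, P2=26, S6=35 → choose E3 (7).
From E3: P2=19, F3=23, K5=26, S6=33 → choose P2 (19).
From P2: S6=18, K5=21, F3=33 → choose S6 (18).
From S6: K5=34, F3=36 → choose K5 (34).
From K5: F3=30 → choose F3 (30).
NN route DC → E3 → P2 → S6 → K5 → F3 → DC costs 129.
Optimal: DC → K5 → P2 → S6 → F3 → E3 → DC costs 124 (by enumerating all 60 distinct tours).
Excess = 129 − 124 = 5.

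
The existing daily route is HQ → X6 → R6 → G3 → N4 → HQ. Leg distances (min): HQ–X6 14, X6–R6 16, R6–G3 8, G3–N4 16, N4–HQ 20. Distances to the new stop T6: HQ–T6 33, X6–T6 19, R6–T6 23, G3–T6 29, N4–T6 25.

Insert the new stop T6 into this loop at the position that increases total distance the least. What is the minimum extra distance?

Adding 26 min by placing T6 on the X6–R6 leg.

Insertion cost between consecutive stops i–j is d(i,T6) + d(T6,j) − d(i,j):
  between HQ and X6: 33 + 19 − 14 = 38
  between X6 and R6: 19 + 23 − 16 = 26
  between R6 and G3: 23 + 29 − 8 = 44
  between G3 and N4: 29 + 25 − 16 = 38
  between N4 and HQ: 25 + 33 − 20 = 38
Cheapest insertion is between X6 and R6, adding 26.
New total = 74 + 26 = 100.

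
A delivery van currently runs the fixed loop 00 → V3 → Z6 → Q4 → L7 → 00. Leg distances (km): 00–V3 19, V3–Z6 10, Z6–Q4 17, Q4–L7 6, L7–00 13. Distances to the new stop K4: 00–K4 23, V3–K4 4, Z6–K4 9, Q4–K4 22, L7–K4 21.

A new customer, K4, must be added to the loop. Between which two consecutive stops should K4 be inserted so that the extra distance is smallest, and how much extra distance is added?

Insertion cost between consecutive stops i–j is d(i,K4) + d(K4,j) − d(i,j):
  between 00 and V3: 23 + 4 − 19 = 8
  between V3 and Z6: 4 + 9 − 10 = 3
  between Z6 and Q4: 9 + 22 − 17 = 14
  between Q4 and L7: 22 + 21 − 6 = 37
  between L7 and 00: 21 + 23 − 13 = 31
Cheapest insertion is between V3 and Z6, adding 3.
New total = 65 + 3 = 68.

Minimum extra distance: 3 km, inserting K4 between V3 and Z6.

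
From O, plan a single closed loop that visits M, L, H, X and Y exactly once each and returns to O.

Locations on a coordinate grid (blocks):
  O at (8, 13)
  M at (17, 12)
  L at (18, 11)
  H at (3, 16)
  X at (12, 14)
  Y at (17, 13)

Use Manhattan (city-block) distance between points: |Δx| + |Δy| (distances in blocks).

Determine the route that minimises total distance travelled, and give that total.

Shortest round trip = 40 blocks.

With 5 stops there are 5!/2 = 60 distinct round trips (a route and its reverse cost the same).
O - M - L - H - X - Y - O: 10+2+20+11+6+9 = 58
O - M - L - H - Y - X - O: 10+2+20+17+6+5 = 60
O - M - L - X - H - Y - O: 10+2+9+11+17+9 = 58
O - M - L - X - Y - H - O: 10+2+9+6+17+8 = 52
O - M - L - Y - H - X - O: 10+2+3+17+11+5 = 48
O - M - L - Y - X - H - O: 10+2+3+6+11+8 = 40
O - M - H - L - X - Y - O: 10+18+20+9+6+9 = 72
O - M - H - L - Y - X - O: 10+18+20+3+6+5 = 62
O - M - H - X - L - Y - O: 10+18+11+9+3+9 = 60
O - M - H - X - Y - L - O: 10+18+11+6+3+12 = 60
O - M - H - Y - L - X - O: 10+18+17+3+9+5 = 62
O - M - H - Y - X - L - O: 10+18+17+6+9+12 = 72
O - M - X - L - H - Y - O: 10+7+9+20+17+9 = 72
O - M - X - L - Y - H - O: 10+7+9+3+17+8 = 54
… (46 more)
The minimum is 40.
One optimal route: O → M → L → Y → X → H → O (or its reverse).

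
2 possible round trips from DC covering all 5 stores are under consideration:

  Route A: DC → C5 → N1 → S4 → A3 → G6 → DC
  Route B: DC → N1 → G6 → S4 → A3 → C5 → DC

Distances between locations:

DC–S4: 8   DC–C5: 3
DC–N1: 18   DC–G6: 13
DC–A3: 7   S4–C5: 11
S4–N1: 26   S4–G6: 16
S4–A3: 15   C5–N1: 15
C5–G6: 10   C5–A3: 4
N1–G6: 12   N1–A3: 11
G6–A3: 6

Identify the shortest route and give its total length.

Route A: 3 + 15 + 26 + 15 + 6 + 13 = 78
Route B: 18 + 12 + 16 + 15 + 4 + 3 = 68

68 — Route B is the shortest.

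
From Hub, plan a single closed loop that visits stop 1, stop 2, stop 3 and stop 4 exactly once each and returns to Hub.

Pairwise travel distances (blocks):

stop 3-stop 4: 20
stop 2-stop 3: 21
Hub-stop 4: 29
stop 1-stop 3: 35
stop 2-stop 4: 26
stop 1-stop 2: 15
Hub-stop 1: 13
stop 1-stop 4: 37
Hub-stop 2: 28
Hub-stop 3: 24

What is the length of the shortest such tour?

Hub-stop 1-stop 2-stop 3-stop 4-Hub: 13+15+21+20+29 = 98
Hub-stop 1-stop 2-stop 4-stop 3-Hub: 13+15+26+20+24 = 98
Hub-stop 1-stop 3-stop 2-stop 4-Hub: 13+35+21+26+29 = 124
Hub-stop 1-stop 3-stop 4-stop 2-Hub: 13+35+20+26+28 = 122
Hub-stop 1-stop 4-stop 2-stop 3-Hub: 13+37+26+21+24 = 121
Hub-stop 1-stop 4-stop 3-stop 2-Hub: 13+37+20+21+28 = 119
Hub-stop 2-stop 1-stop 3-stop 4-Hub: 28+15+35+20+29 = 127
Hub-stop 2-stop 1-stop 4-stop 3-Hub: 28+15+37+20+24 = 124
Hub-stop 2-stop 3-stop 1-stop 4-Hub: 28+21+35+37+29 = 150
Hub-stop 2-stop 4-stop 1-stop 3-Hub: 28+26+37+35+24 = 150
Hub-stop 3-stop 1-stop 2-stop 4-Hub: 24+35+15+26+29 = 129
Hub-stop 3-stop 2-stop 1-stop 4-Hub: 24+21+15+37+29 = 126
The minimum is 98.
One optimal route: Hub → stop 1 → stop 2 → stop 3 → stop 4 → Hub (or its reverse).

Shortest round trip = 98 blocks.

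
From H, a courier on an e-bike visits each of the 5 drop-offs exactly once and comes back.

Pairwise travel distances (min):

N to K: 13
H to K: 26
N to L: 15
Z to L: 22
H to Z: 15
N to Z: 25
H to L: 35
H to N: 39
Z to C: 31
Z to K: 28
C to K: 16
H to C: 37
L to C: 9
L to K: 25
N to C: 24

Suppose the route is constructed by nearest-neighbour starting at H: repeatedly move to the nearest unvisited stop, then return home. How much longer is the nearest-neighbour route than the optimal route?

The nearest-neighbour route is 8 min longer than optimal.

H: Z=15, K=26, L=35, C=37, N=39 ⇒ Z
Z: L=22, N=25, K=28, C=31 ⇒ L
L: C=9, N=15, K=25 ⇒ C
C: K=16, N=24 ⇒ K
K: N=13 ⇒ N
NN route H → Z → L → C → K → N → H costs 114.
Optimal: H → Z → N → L → C → K → H costs 106 (by enumerating all 60 distinct tours).
Excess = 114 − 106 = 8.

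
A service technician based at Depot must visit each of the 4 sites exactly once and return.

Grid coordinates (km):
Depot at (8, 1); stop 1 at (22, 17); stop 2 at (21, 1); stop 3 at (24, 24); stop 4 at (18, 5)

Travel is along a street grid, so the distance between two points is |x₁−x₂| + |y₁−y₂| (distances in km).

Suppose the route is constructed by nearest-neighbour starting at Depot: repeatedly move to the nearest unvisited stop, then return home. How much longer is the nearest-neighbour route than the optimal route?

6 km longer than the optimal tour.

From Depot: stop 2=13, stop 4=14, stop 1=30, stop 3=39 → choose stop 2 (13).
From stop 2: stop 4=7, stop 1=17, stop 3=26 → choose stop 4 (7).
From stop 4: stop 1=16, stop 3=25 → choose stop 1 (16).
From stop 1: stop 3=9 → choose stop 3 (9).
NN route Depot → stop 2 → stop 4 → stop 1 → stop 3 → Depot costs 84.
Optimal: Depot → stop 2 → stop 1 → stop 3 → stop 4 → Depot costs 78 (by enumerating all 12 distinct tours).
Excess = 84 − 78 = 6.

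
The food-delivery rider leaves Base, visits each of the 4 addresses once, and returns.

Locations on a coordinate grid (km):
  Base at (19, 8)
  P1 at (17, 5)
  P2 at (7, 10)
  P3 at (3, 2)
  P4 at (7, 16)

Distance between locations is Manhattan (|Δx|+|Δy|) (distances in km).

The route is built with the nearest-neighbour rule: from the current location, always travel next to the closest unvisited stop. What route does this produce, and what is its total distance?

Total distance 66 km via the nearest-neighbour route Base → P1 → P2 → P4 → P3 → Base.

Base → [P1:5 / P2:14 / P4:20 / P3:22] → P1 (5)
P1 → [P2:15 / P3:17 / P4:21] → P2 (15)
P2 → [P4:6 / P3:12] → P4 (6)
P4 → [P3:18] → P3 (18)
Return P3→Base: 22.
Total = 5 + 15 + 6 + 18 + 22 = 66.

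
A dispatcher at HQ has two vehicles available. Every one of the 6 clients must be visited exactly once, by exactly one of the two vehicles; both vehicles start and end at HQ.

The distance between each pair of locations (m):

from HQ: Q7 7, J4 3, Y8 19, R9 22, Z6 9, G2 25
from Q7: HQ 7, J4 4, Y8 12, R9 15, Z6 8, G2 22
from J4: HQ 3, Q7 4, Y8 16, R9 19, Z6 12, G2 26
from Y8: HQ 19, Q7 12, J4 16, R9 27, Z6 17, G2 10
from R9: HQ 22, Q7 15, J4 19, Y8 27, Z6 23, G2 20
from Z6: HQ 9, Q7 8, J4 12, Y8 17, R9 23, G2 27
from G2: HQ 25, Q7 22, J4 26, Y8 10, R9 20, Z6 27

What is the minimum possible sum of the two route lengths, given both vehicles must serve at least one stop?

Try each way of splitting the stops between the two vehicles (each non-empty) and, for each split, find the best tour for each vehicle:
  {Q7} + {J4, Y8, R9, Z6, G2}: 14 + 78 = 92
  {J4} + {Q7, Y8, R9, Z6, G2}: 6 + 78 = 84
  {Q7, J4} + {Y8, R9, Z6, G2}: 14 + 78 = 92
  {Y8} + {Q7, J4, R9, Z6, G2}: 38 + 78 = 116
  {Q7, Y8} + {J4, R9, Z6, G2}: 38 + 78 = 116
  {J4, Y8} + {Q7, R9, Z6, G2}: 38 + 77 = 115
  … (31 splits in total)
Best: vehicle 1 HQ → J4 → HQ = 6; vehicle 2 HQ → Q7 → R9 → G2 → Y8 → Z6 → HQ = 78; combined 84.

84 m — the smallest possible combined total.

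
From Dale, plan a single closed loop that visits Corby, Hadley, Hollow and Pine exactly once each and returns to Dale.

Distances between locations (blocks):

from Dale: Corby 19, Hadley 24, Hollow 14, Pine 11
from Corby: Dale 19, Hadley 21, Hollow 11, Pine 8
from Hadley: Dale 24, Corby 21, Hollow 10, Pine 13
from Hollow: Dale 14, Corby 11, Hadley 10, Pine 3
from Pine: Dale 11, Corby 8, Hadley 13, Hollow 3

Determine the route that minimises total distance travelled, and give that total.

Minimum total distance: 64 blocks.

There are 12 distinct closed tours to check (reversals are equivalent).
Dale→Corby→Hadley→Hollow→Pine→Dale: 19+21+10+3+11 = 64
Dale→Corby→Hadley→Pine→Hollow→Dale: 19+21+13+3+14 = 70
Dale→Corby→Hollow→Hadley→Pine→Dale: 19+11+10+13+11 = 64
Dale→Corby→Hollow→Pine→Hadley→Dale: 19+11+3+13+24 = 70
Dale→Corby→Pine→Hadley→Hollow→Dale: 19+8+13+10+14 = 64
Dale→Corby→Pine→Hollow→Hadley→Dale: 19+8+3+10+24 = 64
Dale→Hadley→Corby→Hollow→Pine→Dale: 24+21+11+3+11 = 70
Dale→Hadley→Corby→Pine→Hollow→Dale: 24+21+8+3+14 = 70
Dale→Hadley→Hollow→Corby→Pine→Dale: 24+10+11+8+11 = 64
Dale→Hadley→Pine→Corby→Hollow→Dale: 24+13+8+11+14 = 70
Dale→Hollow→Corby→Hadley→Pine→Dale: 14+11+21+13+11 = 70
Dale→Hollow→Hadley→Corby→Pine→Dale: 14+10+21+8+11 = 64
The minimum is 64.
One optimal route: Dale → Corby → Hadley → Hollow → Pine → Dale (or its reverse).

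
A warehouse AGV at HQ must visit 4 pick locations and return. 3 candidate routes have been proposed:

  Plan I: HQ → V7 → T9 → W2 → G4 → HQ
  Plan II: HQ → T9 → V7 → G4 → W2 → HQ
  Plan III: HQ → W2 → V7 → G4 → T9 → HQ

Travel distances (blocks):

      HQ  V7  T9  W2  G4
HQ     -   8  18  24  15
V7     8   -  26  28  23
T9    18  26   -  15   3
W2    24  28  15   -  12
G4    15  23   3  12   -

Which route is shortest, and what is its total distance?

Shortest is Plan I, total 76 blocks.

Plan I: 8 + 26 + 15 + 12 + 15 = 76
Plan II: 18 + 26 + 23 + 12 + 24 = 103
Plan III: 24 + 28 + 23 + 3 + 18 = 96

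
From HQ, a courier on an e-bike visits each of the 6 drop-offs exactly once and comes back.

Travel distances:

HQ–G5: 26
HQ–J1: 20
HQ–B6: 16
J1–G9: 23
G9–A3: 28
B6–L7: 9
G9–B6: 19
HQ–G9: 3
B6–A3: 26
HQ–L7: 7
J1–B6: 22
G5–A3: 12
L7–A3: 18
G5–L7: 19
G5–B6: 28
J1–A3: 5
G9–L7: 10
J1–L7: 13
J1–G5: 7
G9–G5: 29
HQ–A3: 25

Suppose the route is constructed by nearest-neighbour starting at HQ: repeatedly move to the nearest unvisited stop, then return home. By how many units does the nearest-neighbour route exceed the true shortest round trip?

From HQ: G9=3, L7=7, B6=16, J1=20, A3=25, G5=26 → choose G9 (3).
From G9: L7=10, B6=19, J1=23, A3=28, G5=29 → choose L7 (10).
From L7: B6=9, J1=13, A3=18, G5=19 → choose B6 (9).
From B6: J1=22, A3=26, G5=28 → choose J1 (22).
From J1: A3=5, G5=7 → choose A3 (5).
From A3: G5=12 → choose G5 (12).
NN route HQ → G9 → L7 → B6 → J1 → A3 → G5 → HQ costs 87.
Optimal: HQ → G9 → G5 → J1 → A3 → B6 → L7 → HQ costs 86 (by enumerating all 360 distinct tours).
Excess = 87 − 86 = 1.

1 longer than the optimal tour.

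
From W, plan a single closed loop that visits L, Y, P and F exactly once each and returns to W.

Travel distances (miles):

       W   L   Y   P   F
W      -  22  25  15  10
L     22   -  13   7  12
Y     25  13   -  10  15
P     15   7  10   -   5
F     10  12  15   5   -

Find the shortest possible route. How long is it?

Shortest round trip = 60 miles.

With 4 stops there are 4!/2 = 12 distinct round trips (a route and its reverse cost the same).
W - L - Y - P - F - W: 22+13+10+5+10 = 60
W - L - Y - F - P - W: 22+13+15+5+15 = 70
W - L - P - Y - F - W: 22+7+10+15+10 = 64
W - L - P - F - Y - W: 22+7+5+15+25 = 74
W - L - F - Y - P - W: 22+12+15+10+15 = 74
W - L - F - P - Y - W: 22+12+5+10+25 = 74
W - Y - L - P - F - W: 25+13+7+5+10 = 60
W - Y - L - F - P - W: 25+13+12+5+15 = 70
W - Y - P - L - F - W: 25+10+7+12+10 = 64
W - Y - F - L - P - W: 25+15+12+7+15 = 74
W - P - L - Y - F - W: 15+7+13+15+10 = 60
W - P - Y - L - F - W: 15+10+13+12+10 = 60
The minimum is 60.
One optimal route: W → L → Y → P → F → W (or its reverse).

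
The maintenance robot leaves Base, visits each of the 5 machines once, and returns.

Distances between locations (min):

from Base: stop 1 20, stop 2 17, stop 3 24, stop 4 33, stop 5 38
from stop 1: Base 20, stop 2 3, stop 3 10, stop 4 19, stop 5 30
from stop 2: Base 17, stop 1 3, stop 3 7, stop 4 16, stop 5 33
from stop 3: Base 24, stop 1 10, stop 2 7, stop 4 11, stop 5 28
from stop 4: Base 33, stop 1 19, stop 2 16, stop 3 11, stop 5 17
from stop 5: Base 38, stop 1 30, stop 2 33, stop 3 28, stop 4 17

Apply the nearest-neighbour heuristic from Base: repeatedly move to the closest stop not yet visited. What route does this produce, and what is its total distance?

Total distance 96 min via the nearest-neighbour route Base → stop 2 → stop 1 → stop 3 → stop 4 → stop 5 → Base.

Base → [stop 2:17 / stop 1:20 / stop 3:24 / stop 4:33 / stop 5:38] → stop 2 (17)
stop 2 → [stop 1:3 / stop 3:7 / stop 4:16 / stop 5:33] → stop 1 (3)
stop 1 → [stop 3:10 / stop 4:19 / stop 5:30] → stop 3 (10)
stop 3 → [stop 4:11 / stop 5:28] → stop 4 (11)
stop 4 → [stop 5:17] → stop 5 (17)
Return stop 5→Base: 38.
Total = 17 + 3 + 10 + 11 + 17 + 38 = 96.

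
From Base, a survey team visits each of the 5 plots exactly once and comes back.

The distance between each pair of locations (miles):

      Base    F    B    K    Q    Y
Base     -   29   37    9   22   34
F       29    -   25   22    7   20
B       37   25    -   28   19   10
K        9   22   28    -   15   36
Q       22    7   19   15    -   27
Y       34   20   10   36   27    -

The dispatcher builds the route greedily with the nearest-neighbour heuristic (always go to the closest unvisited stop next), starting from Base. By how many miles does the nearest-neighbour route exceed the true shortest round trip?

From Base: K=9, Q=22, F=29, Y=34, B=37 → choose K (9).
From K: Q=15, F=22, B=28, Y=36 → choose Q (15).
From Q: F=7, B=19, Y=27 → choose F (7).
From F: Y=20, B=25 → choose Y (20).
From Y: B=10 → choose B (10).
NN route Base → K → Q → F → Y → B → Base costs 98.
Optimal: Base → K → B → Y → F → Q → Base costs 96 (by enumerating all 60 distinct tours).
Excess = 98 − 96 = 2.

The nearest-neighbour route is 2 miles longer than optimal.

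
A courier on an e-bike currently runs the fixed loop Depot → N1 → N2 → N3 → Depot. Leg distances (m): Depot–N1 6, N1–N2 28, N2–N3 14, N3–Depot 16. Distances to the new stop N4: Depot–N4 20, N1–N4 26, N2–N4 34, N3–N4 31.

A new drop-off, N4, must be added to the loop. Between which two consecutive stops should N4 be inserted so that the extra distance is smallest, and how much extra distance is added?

Insertion cost between consecutive stops i–j is d(i,N4) + d(N4,j) − d(i,j):
  between Depot and N1: 20 + 26 − 6 = 40
  between N1 and N2: 26 + 34 − 28 = 32
  between N2 and N3: 34 + 31 − 14 = 51
  between N3 and Depot: 31 + 20 − 16 = 35
Cheapest insertion is between N1 and N2, adding 32.
New total = 64 + 32 = 96.

Minimum extra distance: 32 m, inserting N4 between N1 and N2.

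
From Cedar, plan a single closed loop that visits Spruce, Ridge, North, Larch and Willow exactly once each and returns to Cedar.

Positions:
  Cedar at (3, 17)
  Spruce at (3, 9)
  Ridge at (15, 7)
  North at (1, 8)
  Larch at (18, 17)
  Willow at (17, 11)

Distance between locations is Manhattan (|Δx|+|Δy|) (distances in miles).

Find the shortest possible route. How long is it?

Cedar→Spruce→Ridge→North→Larch→Willow→Cedar: 8+14+15+26+7+20 = 90
Cedar→Spruce→Ridge→North→Willow→Larch→Cedar: 8+14+15+19+7+15 = 78
Cedar→Spruce→Ridge→Larch→North→Willow→Cedar: 8+14+13+26+19+20 = 100
Cedar→Spruce→Ridge→Larch→Willow→North→Cedar: 8+14+13+7+19+11 = 72
Cedar→Spruce→Ridge→Willow→North→Larch→Cedar: 8+14+6+19+26+15 = 88
Cedar→Spruce→Ridge→Willow→Larch→North→Cedar: 8+14+6+7+26+11 = 72
Cedar→Spruce→North→Ridge→Larch→Willow→Cedar: 8+3+15+13+7+20 = 66
Cedar→Spruce→North→Ridge→Willow→Larch→Cedar: 8+3+15+6+7+15 = 54
Cedar→Spruce→North→Larch→Ridge→Willow→Cedar: 8+3+26+13+6+20 = 76
Cedar→Spruce→North→Larch→Willow→Ridge→Cedar: 8+3+26+7+6+22 = 72
Cedar→Spruce→North→Willow→Ridge→Larch→Cedar: 8+3+19+6+13+15 = 64
Cedar→Spruce→North→Willow→Larch→Ridge→Cedar: 8+3+19+7+13+22 = 72
Cedar→Spruce→Larch→Ridge→North→Willow→Cedar: 8+23+13+15+19+20 = 98
Cedar→Spruce→Larch→Ridge→Willow→North→Cedar: 8+23+13+6+19+11 = 80
… (46 more)
The minimum is 54.
One optimal route: Cedar → Spruce → North → Ridge → Willow → Larch → Cedar (or its reverse).

54 miles — the shortest possible round trip.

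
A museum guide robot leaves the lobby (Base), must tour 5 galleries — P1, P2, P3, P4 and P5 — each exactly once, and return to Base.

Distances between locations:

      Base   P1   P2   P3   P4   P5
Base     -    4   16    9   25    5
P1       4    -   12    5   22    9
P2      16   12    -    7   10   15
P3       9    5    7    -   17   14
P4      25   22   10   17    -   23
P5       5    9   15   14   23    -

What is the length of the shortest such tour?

With 5 stops there are 5!/2 = 60 distinct round trips (a route and its reverse cost the same).
Base→P1→P2→P3→P4→P5→Base: 4+12+7+17+23+5 = 68
Base→P1→P2→P3→P5→P4→Base: 4+12+7+14+23+25 = 85
Base→P1→P2→P4→P3→P5→Base: 4+12+10+17+14+5 = 62
Base→P1→P2→P4→P5→P3→Base: 4+12+10+23+14+9 = 72
Base→P1→P2→P5→P3→P4→Base: 4+12+15+14+17+25 = 87
Base→P1→P2→P5→P4→P3→Base: 4+12+15+23+17+9 = 80
Base→P1→P3→P2→P4→P5→Base: 4+5+7+10+23+5 = 54
Base→P1→P3→P2→P5→P4→Base: 4+5+7+15+23+25 = 79
Base→P1→P3→P4→P2→P5→Base: 4+5+17+10+15+5 = 56
Base→P1→P3→P4→P5→P2→Base: 4+5+17+23+15+16 = 80
Base→P1→P3→P5→P2→P4→Base: 4+5+14+15+10+25 = 73
Base→P1→P3→P5→P4→P2→Base: 4+5+14+23+10+16 = 72
Base→P1→P4→P2→P3→P5→Base: 4+22+10+7+14+5 = 62
Base→P1→P4→P2→P5→P3→Base: 4+22+10+15+14+9 = 74
… (46 more)
The minimum is 54.
One optimal route: Base → P1 → P3 → P2 → P4 → P5 → Base (or its reverse).

Minimum total distance: 54.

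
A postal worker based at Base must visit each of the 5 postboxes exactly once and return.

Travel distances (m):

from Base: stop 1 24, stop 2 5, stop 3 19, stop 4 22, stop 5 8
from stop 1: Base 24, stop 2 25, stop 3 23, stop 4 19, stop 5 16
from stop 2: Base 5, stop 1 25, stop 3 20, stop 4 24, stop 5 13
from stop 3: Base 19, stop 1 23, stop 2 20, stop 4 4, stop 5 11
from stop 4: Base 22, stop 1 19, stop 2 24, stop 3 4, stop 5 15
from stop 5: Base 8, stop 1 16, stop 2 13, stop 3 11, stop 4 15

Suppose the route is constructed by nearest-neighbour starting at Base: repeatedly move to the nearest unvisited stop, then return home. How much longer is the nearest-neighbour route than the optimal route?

The nearest-neighbour route is 4 m longer than optimal.

From Base: stop 2=5, stop 5=8, stop 3=19, stop 4=22, stop 1=24 → choose stop 2 (5).
From stop 2: stop 5=13, stop 3=20, stop 4=24, stop 1=25 → choose stop 5 (13).
From stop 5: stop 3=11, stop 4=15, stop 1=16 → choose stop 3 (11).
From stop 3: stop 4=4, stop 1=23 → choose stop 4 (4).
From stop 4: stop 1=19 → choose stop 1 (19).
NN route Base → stop 2 → stop 5 → stop 3 → stop 4 → stop 1 → Base costs 76.
Optimal: Base → stop 2 → stop 1 → stop 4 → stop 3 → stop 5 → Base costs 72 (by enumerating all 60 distinct tours).
Excess = 76 − 72 = 4.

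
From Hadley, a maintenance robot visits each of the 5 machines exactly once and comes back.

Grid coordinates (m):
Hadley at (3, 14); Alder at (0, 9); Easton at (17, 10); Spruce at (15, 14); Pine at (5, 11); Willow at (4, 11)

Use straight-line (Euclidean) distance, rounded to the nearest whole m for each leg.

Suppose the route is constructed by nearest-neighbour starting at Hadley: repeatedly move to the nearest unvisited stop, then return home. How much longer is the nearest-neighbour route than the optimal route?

Excess over optimum: 5 m.

From Hadley: Willow=3, Pine=4, Alder=6, Spruce=12, Easton=15 → choose Willow (3).
From Willow: Pine=1, Alder=4, Spruce=11, Easton=13 → choose Pine (1).
From Pine: Alder=5, Spruce=10, Easton=12 → choose Alder (5).
From Alder: Spruce=16, Easton=17 → choose Spruce (16).
From Spruce: Easton=4 → choose Easton (4).
NN route Hadley → Willow → Pine → Alder → Spruce → Easton → Hadley costs 44.
Optimal: Hadley → Alder → Willow → Pine → Easton → Spruce → Hadley costs 39 (by enumerating all 60 distinct tours).
Excess = 44 − 39 = 5.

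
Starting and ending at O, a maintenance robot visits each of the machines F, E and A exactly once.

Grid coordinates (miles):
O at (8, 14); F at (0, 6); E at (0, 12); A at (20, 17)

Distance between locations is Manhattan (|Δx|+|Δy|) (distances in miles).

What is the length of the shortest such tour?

O → F → E → A → O: 16+6+25+15 = 62
O → F → A → E → O: 16+31+25+10 = 82
O → E → F → A → O: 10+6+31+15 = 62
The minimum is 62.
One optimal route: O → F → E → A → O (or its reverse).

Shortest round trip = 62 miles.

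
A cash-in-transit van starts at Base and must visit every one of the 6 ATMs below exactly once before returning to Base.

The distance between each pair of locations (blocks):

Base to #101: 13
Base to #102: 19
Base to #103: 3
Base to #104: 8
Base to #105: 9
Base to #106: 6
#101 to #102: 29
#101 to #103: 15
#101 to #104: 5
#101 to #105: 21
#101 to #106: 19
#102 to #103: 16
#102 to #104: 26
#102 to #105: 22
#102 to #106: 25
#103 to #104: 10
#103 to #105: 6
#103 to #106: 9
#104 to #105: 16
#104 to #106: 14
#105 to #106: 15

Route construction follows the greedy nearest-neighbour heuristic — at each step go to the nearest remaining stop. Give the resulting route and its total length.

Base → [#103:3 / #106:6 / #104:8 / #105:9 / #101:13 / #102:19] → #103 (3)
#103 → [#105:6 / #106:9 / #104:10 / #101:15 / #102:16] → #105 (6)
#105 → [#106:15 / #104:16 / #101:21 / #102:22] → #106 (15)
#106 → [#104:14 / #101:19 / #102:25] → #104 (14)
#104 → [#101:5 / #102:26] → #101 (5)
#101 → [#102:29] → #102 (29)
Return #102→Base: 19.
Total = 3 + 6 + 15 + 14 + 5 + 29 + 19 = 91.

91 blocks along Base → #103 → #105 → #106 → #104 → #101 → #102 → Base.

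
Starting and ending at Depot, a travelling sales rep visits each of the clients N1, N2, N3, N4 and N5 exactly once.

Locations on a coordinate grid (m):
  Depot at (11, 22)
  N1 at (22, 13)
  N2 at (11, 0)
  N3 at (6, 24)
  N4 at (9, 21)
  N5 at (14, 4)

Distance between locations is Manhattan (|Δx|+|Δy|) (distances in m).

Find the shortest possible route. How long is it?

Minimum total distance: 80 m.

Depot→N1→N2→N3→N4→N5→Depot: 20+24+29+6+22+21 = 122
Depot→N1→N2→N3→N5→N4→Depot: 20+24+29+28+22+3 = 126
Depot→N1→N2→N4→N3→N5→Depot: 20+24+23+6+28+21 = 122
Depot→N1→N2→N4→N5→N3→Depot: 20+24+23+22+28+7 = 124
Depot→N1→N2→N5→N3→N4→Depot: 20+24+7+28+6+3 = 88
Depot→N1→N2→N5→N4→N3→Depot: 20+24+7+22+6+7 = 86
Depot→N1→N3→N2→N4→N5→Depot: 20+27+29+23+22+21 = 142
Depot→N1→N3→N2→N5→N4→Depot: 20+27+29+7+22+3 = 108
Depot→N1→N3→N4→N2→N5→Depot: 20+27+6+23+7+21 = 104
Depot→N1→N3→N4→N5→N2→Depot: 20+27+6+22+7+22 = 104
Depot→N1→N3→N5→N2→N4→Depot: 20+27+28+7+23+3 = 108
Depot→N1→N3→N5→N4→N2→Depot: 20+27+28+22+23+22 = 142
Depot→N1→N4→N2→N3→N5→Depot: 20+21+23+29+28+21 = 142
Depot→N1→N4→N2→N5→N3→Depot: 20+21+23+7+28+7 = 106
… (46 more)
Depot→N1→N5→N2→N4→N3→Depot: 20+17+7+23+6+7 = 80  ← best
The minimum is 80.
One optimal route: Depot → N1 → N5 → N2 → N4 → N3 → Depot (or its reverse).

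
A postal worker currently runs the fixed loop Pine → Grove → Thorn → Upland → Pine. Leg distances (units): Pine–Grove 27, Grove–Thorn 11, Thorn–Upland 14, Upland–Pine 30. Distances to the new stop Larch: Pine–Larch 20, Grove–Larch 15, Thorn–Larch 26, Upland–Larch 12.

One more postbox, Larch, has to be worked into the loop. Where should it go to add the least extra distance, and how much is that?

Insertion cost between consecutive stops i–j is d(i,Larch) + d(Larch,j) − d(i,j):
  between Pine and Grove: 20 + 15 − 27 = 8
  between Grove and Thorn: 15 + 26 − 11 = 30
  between Thorn and Upland: 26 + 12 − 14 = 24
  between Upland and Pine: 12 + 20 − 30 = 2
Cheapest insertion is between Upland and Pine, adding 2.
New total = 82 + 2 = 84.

Adding 2 by placing Larch on the Upland–Pine leg.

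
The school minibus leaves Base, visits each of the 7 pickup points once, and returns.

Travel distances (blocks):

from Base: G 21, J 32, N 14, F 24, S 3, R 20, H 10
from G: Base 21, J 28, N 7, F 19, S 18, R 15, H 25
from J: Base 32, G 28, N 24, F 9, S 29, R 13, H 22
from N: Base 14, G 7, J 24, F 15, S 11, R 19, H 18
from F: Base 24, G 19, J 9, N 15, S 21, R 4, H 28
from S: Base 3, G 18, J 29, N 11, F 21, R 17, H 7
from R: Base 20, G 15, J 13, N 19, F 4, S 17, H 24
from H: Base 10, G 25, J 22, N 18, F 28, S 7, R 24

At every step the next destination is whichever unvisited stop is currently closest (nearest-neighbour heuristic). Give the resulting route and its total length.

95 blocks along Base → S → H → N → G → R → F → J → Base.

At Base the remaining stops are S 3, H 10, N 14, R 20, G 21, F 24, J 32; go to S.
At S the remaining stops are H 7, N 11, R 17, G 18, F 21, J 29; go to H.
At H the remaining stops are N 18, J 22, R 24, G 25, F 28; go to N.
At N the remaining stops are G 7, F 15, R 19, J 24; go to G.
At G the remaining stops are R 15, F 19, J 28; go to R.
At R the remaining stops are F 4, J 13; go to F.
At F the remaining stops are J 9; go to J.
Return J→Base: 32.
Total = 3 + 7 + 18 + 7 + 15 + 4 + 9 + 32 = 95.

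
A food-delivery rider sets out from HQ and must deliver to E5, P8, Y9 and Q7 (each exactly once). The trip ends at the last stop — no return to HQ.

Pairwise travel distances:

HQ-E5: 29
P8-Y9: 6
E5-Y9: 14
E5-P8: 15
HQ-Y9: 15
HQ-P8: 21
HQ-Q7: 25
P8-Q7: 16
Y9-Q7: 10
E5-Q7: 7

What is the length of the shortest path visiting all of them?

There are 4! = 24 possible orderings.
HQ → E5 → P8 → Y9 → Q7: 29+15+6+10 = 60
HQ → E5 → P8 → Q7 → Y9: 29+15+16+10 = 70
HQ → E5 → Y9 → P8 → Q7: 29+14+6+16 = 65
HQ → E5 → Y9 → Q7 → P8: 29+14+10+16 = 69
HQ → E5 → Q7 → P8 → Y9: 29+7+16+6 = 58
HQ → E5 → Q7 → Y9 → P8: 29+7+10+6 = 52
HQ → P8 → E5 → Y9 → Q7: 21+15+14+10 = 60
HQ → P8 → E5 → Q7 → Y9: 21+15+7+10 = 53
HQ → P8 → Y9 → E5 → Q7: 21+6+14+7 = 48
HQ → P8 → Y9 → Q7 → E5: 21+6+10+7 = 44
HQ → P8 → Q7 → E5 → Y9: 21+16+7+14 = 58
HQ → P8 → Q7 → Y9 → E5: 21+16+10+14 = 61
HQ → Y9 → E5 → P8 → Q7: 15+14+15+16 = 60
HQ → Y9 → E5 → Q7 → P8: 15+14+7+16 = 52
… (10 more)
HQ → Y9 → P8 → E5 → Q7: 15+6+15+7 = 43  ← best
The minimum is 43.
One shortest path: HQ → Y9 → P8 → E5 → Q7.

Shortest open route: 43.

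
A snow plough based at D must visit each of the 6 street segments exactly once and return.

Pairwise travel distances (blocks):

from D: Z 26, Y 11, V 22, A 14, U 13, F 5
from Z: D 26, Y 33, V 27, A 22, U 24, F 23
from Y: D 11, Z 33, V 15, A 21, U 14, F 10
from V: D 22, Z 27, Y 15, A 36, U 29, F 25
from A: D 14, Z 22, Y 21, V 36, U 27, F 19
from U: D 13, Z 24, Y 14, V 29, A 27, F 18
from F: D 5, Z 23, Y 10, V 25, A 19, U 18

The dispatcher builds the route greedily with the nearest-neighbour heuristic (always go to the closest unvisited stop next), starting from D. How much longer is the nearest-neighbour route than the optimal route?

D: F=5, Y=11, U=13, A=14, V=22, Z=26 ⇒ F
F: Y=10, U=18, A=19, Z=23, V=25 ⇒ Y
Y: U=14, V=15, A=21, Z=33 ⇒ U
U: Z=24, A=27, V=29 ⇒ Z
Z: A=22, V=27 ⇒ A
A: V=36 ⇒ V
NN route D → F → Y → U → Z → A → V → D costs 133.
Optimal: D → A → Z → V → Y → U → F → D costs 115 (by enumerating all 360 distinct tours).
Excess = 133 − 115 = 18.

Excess over optimum: 18 blocks.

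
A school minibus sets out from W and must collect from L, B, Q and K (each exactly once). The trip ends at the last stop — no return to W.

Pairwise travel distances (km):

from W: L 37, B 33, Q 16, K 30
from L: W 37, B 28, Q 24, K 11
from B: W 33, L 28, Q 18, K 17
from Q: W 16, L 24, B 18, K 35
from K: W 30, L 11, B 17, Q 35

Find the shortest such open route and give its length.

Shortest open route: 62 km.

There are 4! = 24 possible orderings.
W→L→B→Q→K: 37+28+18+35 = 118
W→L→B→K→Q: 37+28+17+35 = 117
W→L→Q→B→K: 37+24+18+17 = 96
W→L→Q→K→B: 37+24+35+17 = 113
W→L→K→B→Q: 37+11+17+18 = 83
W→L→K→Q→B: 37+11+35+18 = 101
W→B→L→Q→K: 33+28+24+35 = 120
W→B→L→K→Q: 33+28+11+35 = 107
W→B→Q→L→K: 33+18+24+11 = 86
W→B→Q→K→L: 33+18+35+11 = 97
W→B→K→L→Q: 33+17+11+24 = 85
W→B→K→Q→L: 33+17+35+24 = 109
W→Q→L→B→K: 16+24+28+17 = 85
W→Q→L→K→B: 16+24+11+17 = 68
… (10 more)
W→Q→B→K→L: 16+18+17+11 = 62  ← best
The minimum is 62.
One shortest path: W → Q → B → K → L.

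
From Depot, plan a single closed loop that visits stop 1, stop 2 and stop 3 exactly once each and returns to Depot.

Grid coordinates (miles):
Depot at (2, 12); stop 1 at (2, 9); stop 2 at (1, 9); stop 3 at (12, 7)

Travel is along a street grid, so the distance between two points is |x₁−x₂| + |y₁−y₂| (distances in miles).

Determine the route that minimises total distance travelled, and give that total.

Shortest round trip = 32 miles.

Depot→stop 1→stop 2→stop 3→Depot: 3+1+13+15 = 32
Depot→stop 1→stop 3→stop 2→Depot: 3+12+13+4 = 32
Depot→stop 2→stop 1→stop 3→Depot: 4+1+12+15 = 32
The minimum is 32.
One optimal route: Depot → stop 1 → stop 2 → stop 3 → Depot (or its reverse).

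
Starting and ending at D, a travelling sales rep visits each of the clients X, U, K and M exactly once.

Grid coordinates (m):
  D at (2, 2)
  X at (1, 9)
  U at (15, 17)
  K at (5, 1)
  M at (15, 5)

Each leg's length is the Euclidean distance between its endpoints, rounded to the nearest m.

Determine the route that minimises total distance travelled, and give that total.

Minimum total distance: 49 m.

With 4 stops there are 4!/2 = 12 distinct round trips (a route and its reverse cost the same).
D→X→U→K→M→D: 7+16+19+11+13 = 66
D→X→U→M→K→D: 7+16+12+11+3 = 49
D→X→K→U→M→D: 7+9+19+12+13 = 60
D→X→K→M→U→D: 7+9+11+12+20 = 59
D→X→M→U→K→D: 7+15+12+19+3 = 56
D→X→M→K→U→D: 7+15+11+19+20 = 72
D→U→X→K→M→D: 20+16+9+11+13 = 69
D→U→X→M→K→D: 20+16+15+11+3 = 65
D→U→K→X→M→D: 20+19+9+15+13 = 76
D→U→M→X→K→D: 20+12+15+9+3 = 59
D→K→X→U→M→D: 3+9+16+12+13 = 53
D→K→U→X→M→D: 3+19+16+15+13 = 66
The minimum is 49.
One optimal route: D → X → U → M → K → D (or its reverse).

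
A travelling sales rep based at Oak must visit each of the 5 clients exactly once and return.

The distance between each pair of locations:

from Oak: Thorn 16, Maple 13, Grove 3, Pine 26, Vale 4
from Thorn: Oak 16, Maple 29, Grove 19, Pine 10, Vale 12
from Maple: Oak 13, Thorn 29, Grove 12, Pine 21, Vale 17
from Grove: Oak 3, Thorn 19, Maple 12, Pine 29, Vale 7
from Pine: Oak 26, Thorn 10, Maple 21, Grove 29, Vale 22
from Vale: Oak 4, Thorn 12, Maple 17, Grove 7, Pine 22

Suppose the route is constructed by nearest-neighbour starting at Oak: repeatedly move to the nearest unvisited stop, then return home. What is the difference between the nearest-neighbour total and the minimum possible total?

Oak: Grove=3, Vale=4, Maple=13, Thorn=16, Pine=26 ⇒ Grove
Grove: Vale=7, Maple=12, Thorn=19, Pine=29 ⇒ Vale
Vale: Thorn=12, Maple=17, Pine=22 ⇒ Thorn
Thorn: Pine=10, Maple=29 ⇒ Pine
Pine: Maple=21 ⇒ Maple
NN route Oak → Grove → Vale → Thorn → Pine → Maple → Oak costs 66.
Optimal: Oak → Grove → Maple → Pine → Thorn → Vale → Oak costs 62 (by enumerating all 60 distinct tours).
Excess = 66 − 62 = 4.

4 longer than the optimal tour.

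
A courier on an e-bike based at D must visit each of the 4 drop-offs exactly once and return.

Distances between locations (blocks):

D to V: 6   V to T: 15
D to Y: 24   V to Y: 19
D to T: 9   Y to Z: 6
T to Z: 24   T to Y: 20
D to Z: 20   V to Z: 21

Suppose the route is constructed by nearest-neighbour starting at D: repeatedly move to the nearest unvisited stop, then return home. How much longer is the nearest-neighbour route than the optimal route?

5 blocks longer than the optimal tour.

From D: V=6, T=9, Z=20, Y=24 → choose V (6).
From V: T=15, Y=19, Z=21 → choose T (15).
From T: Y=20, Z=24 → choose Y (20).
From Y: Z=6 → choose Z (6).
NN route D → V → T → Y → Z → D costs 67.
Optimal: D → V → Z → Y → T → D costs 62 (by enumerating all 12 distinct tours).
Excess = 67 − 62 = 5.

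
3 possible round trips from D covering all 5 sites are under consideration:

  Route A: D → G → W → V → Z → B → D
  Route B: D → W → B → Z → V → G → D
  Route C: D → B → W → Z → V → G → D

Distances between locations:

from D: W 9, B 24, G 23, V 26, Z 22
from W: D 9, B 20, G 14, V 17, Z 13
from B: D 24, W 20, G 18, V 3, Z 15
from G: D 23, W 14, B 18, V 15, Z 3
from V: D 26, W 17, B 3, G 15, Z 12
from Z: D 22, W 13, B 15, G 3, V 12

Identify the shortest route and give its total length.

Route A: 23 + 14 + 17 + 12 + 15 + 24 = 105
Route B: 9 + 20 + 15 + 12 + 15 + 23 = 94
Route C: 24 + 20 + 13 + 12 + 15 + 23 = 107

Shortest is Route B, total 94.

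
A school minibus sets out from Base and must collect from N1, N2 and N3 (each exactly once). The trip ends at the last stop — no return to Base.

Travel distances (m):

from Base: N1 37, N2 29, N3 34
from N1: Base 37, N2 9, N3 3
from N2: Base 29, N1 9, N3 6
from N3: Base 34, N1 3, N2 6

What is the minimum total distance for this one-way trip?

There are 3! = 6 possible orderings.
Base→N1→N2→N3: 37+9+6 = 52
Base→N1→N3→N2: 37+3+6 = 46
Base→N2→N1→N3: 29+9+3 = 41
Base→N2→N3→N1: 29+6+3 = 38
Base→N3→N1→N2: 34+3+9 = 46
Base→N3→N2→N1: 34+6+9 = 49
The minimum is 38.
One shortest path: Base → N2 → N3 → N1.

Minimum one-way distance = 38 m.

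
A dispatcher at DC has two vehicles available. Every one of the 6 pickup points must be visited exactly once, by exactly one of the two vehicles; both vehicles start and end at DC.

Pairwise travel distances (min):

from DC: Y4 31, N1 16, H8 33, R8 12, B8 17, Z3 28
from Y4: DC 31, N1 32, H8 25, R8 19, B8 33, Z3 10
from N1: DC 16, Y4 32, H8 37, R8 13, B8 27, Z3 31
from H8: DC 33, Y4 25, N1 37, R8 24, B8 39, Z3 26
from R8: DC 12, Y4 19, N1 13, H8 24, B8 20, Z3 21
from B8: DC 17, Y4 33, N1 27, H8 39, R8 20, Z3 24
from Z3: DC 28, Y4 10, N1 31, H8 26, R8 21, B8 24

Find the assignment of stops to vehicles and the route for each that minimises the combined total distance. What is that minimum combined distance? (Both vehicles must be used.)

There are 2^5 − 1 = 31 ways to divide the 6 stops into two non-empty groups. For each, the best each vehicle can do is its own shortest tour through its group:
  {Y4} + {N1, H8, R8, B8, Z3}: 62 + 120 = 182
  {N1} + {Y4, H8, R8, B8, Z3}: 32 + 112 = 144
  {Y4, N1} + {H8, R8, B8, Z3}: 79 + 103 = 182
  {H8} + {Y4, N1, R8, B8, Z3}: 66 + 99 = 165
  {Y4, H8} + {N1, R8, B8, Z3}: 89 + 91 = 180
  {N1, H8} + {Y4, R8, B8, Z3}: 86 + 82 = 168
  … (31 splits in total)
Best: vehicle 1 DC → N1 → DC = 32; vehicle 2 DC → R8 → H8 → Y4 → Z3 → B8 → DC = 112; combined 144.

144 min — the smallest possible combined total.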